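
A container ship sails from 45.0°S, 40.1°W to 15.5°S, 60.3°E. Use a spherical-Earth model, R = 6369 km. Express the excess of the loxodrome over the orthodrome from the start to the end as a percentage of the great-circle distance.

4.5%

Great circle: σ = 1.5048 rad → d_gc = Rσ = 9584.0 km
Rhumb: Δφ = +0.5149, Δλ = +1.7523, Δψ = +0.6075, q = Δφ/Δψ = 0.8475 → d_rh = R√(Δφ²+q²Δλ²) = 10011.3 km
Excess = (10011.3 − 9584.0) / 9584.0 = 427.3 / 9584.0 = 4.46% ≈ 4.5%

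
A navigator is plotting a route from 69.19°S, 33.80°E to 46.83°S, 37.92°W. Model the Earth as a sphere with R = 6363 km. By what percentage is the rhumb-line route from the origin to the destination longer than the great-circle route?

Great circle: σ = 0.7106 rad → d_gc = Rσ = 4521.4 km
Rhumb: Δφ = +0.3903, Δλ = -1.2518, Δψ = +0.7676, q = Δφ/Δψ = 0.5084 → d_rh = R√(Δφ²+q²Δλ²) = 4750.3 km
Excess = (4750.3 − 4521.4) / 4521.4 = 228.9 / 4521.4 = 5.06% ≈ 5.1%

5.1%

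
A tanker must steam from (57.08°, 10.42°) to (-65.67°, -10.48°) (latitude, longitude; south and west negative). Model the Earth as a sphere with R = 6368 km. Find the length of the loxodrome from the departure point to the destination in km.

Δψ = ln[tan(π/4+φ₂/2)/tan(π/4+φ₁/2)] = -2.7537;  Δφ = -2.1424 rad,  Δλ = -0.3648 rad
q = Δφ/Δψ = 0.7780
d = R·√(Δφ² + q²Δλ²) = 6368·2.16111 = 13762 km

13762 km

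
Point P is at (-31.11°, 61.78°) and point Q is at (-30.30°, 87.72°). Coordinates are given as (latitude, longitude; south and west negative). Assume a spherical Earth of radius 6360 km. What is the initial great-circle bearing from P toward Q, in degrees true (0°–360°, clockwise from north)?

94.7°

θ = atan2( sin Δλ·cos φ₂ ,  cos φ₁ sin φ₂ − sin φ₁ cos φ₂ cos Δλ )
  = atan2(+0.3777, -0.0308) = 94.66°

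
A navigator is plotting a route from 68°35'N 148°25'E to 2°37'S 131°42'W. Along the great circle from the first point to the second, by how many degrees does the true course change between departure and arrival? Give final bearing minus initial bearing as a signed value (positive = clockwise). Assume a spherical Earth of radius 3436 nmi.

At departure: θ₁ = atan2(sin Δλ cos φ₂, cos φ₁ sin φ₂ − sin φ₁ cos φ₂ cos Δλ) = 100.37°
At arrival: θ₂ = atan2(sin Δλ cos φ₁, −cos φ₂ sin φ₁ + sin φ₂ cos φ₁ cos Δλ) = 158.93°
Δθ = θ₂ − θ₁ = +58.6°

+58.6°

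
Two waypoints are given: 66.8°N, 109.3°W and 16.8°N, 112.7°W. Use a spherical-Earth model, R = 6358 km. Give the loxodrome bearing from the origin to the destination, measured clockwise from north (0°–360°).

182.6°

Δψ = ln[tan(π/4+φ₂/2)/tan(π/4+φ₁/2)] = -1.2859
Δλ = -0.0593 rad (taken the short way round)
course = atan2(Δλ, Δψ) = 182.64°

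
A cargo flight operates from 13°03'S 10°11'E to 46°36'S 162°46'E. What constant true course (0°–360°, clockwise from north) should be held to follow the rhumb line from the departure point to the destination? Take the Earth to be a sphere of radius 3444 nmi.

104.6°

Δψ = ln[tan(π/4+φ₂/2)/tan(π/4+φ₁/2)] = -0.6917
Δλ = +2.6631 rad (taken the short way round)
course = atan2(Δλ, Δψ) = 104.56°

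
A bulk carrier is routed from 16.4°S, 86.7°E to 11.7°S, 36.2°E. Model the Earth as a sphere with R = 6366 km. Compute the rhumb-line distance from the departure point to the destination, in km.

Rhumb course C = atan2(Δλ, Δψ) with Δψ = ln[tan(π/4+φ₂/2)/tan(π/4+φ₁/2)] = +0.0846, Δλ = -0.8814 → C = 275.48°
d = R·|Δφ| / |cos C| = 6366·0.08203 / 0.09553 = 5466 km

5466 km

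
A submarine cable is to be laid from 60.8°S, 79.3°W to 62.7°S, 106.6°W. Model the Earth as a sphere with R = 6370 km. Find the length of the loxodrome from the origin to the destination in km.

1452 km

Rhumb course C = atan2(Δλ, Δψ) with Δψ = ln[tan(π/4+φ₂/2)/tan(π/4+φ₁/2)] = -0.0701, Δλ = -0.4765 → C = 261.63°
d = R·|Δφ| / |cos C| = 6370·0.03316 / 0.14553 = 1452 km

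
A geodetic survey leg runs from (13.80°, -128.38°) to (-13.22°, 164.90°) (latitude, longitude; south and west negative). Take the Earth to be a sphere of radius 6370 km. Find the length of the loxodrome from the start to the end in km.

7939 km

Rhumb course C = atan2(Δλ, Δψ) with Δψ = ln[tan(π/4+φ₂/2)/tan(π/4+φ₁/2)] = -0.4760, Δλ = -1.1645 → C = 247.77°
d = R·|Δφ| / |cos C| = 6370·0.47159 / 0.37839 = 7939 km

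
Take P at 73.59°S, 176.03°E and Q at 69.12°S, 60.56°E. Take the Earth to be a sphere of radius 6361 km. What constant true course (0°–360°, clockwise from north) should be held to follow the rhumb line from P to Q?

276.9°

Meridional parts: M(φ₁)=-1.9366, M(φ₂)=-1.6914 → ΔM = +0.2452;  Δλ = -2.0153 rad
tan C = Δλ / ΔM = -8.2196 → C = 276.94°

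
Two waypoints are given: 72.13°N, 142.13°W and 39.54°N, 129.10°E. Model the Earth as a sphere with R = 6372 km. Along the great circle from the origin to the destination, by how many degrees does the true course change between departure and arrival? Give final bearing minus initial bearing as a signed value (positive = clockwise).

Initial bearing θ₁ = atan2(sin Δλ cos φ₂, cos φ₁ sin φ₂ − sin φ₁ cos φ₂ cos Δλ) = 283.11°
Final bearing θ₂ = (initial bearing from the destination back to the start) + 180° = 202.80°
Δθ = θ₂ − θ₁ = -80.3°

-80.3°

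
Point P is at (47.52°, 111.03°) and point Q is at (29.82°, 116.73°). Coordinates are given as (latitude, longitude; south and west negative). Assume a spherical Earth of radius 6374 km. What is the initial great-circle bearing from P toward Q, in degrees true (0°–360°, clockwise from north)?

N = sin Δλ·cos φ₂ = +0.0862;  D = cos φ₁ sin φ₂ − sin φ₁ cos φ₂ cos Δλ = -0.3009
initial course = atan2(N, D) = 164.02°

164.0°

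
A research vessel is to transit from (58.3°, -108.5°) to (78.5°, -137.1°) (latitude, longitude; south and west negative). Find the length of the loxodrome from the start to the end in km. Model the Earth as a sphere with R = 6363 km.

Rhumb course C = atan2(Δλ, Δψ) with Δψ = ln[tan(π/4+φ₂/2)/tan(π/4+φ₁/2)] = +1.0366, Δλ = -0.4992 → C = 334.29°
d = R·|Δφ| / |cos C| = 6363·0.35256 / 0.90098 = 2490 km

2490 km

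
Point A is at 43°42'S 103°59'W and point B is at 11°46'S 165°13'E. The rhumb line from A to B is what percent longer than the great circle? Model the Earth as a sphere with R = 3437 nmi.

3.0%

Great circle: σ = 1.4394 rad → d_gc = Rσ = 4947.3 nmi
Rhumb: Δφ = +0.5573, Δλ = -1.5848, Δψ = +0.6428, q = Δφ/Δψ = 0.8670 → d_rh = R√(Δφ²+q²Δλ²) = 5096.3 nmi
Excess = (5096.3 − 4947.3) / 4947.3 = 149.0 / 4947.3 = 3.01% ≈ 3.0%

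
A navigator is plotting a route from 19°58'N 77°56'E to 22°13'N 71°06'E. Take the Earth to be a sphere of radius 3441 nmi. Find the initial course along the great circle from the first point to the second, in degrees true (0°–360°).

290.6°

θ = atan2( sin Δλ·cos φ₂ ,  cos φ₁ sin φ₂ − sin φ₁ cos φ₂ cos Δλ )
  = atan2(-0.1101, +0.0415) = 290.65°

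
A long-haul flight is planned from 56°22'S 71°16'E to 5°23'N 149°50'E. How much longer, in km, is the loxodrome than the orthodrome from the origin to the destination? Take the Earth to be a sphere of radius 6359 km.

Great circle: cos σ = sin φ₁ sin φ₂ + cos φ₁ cos φ₂ cos Δλ,  σ = 1.5396 rad → d_gc = 9790.3 km
Rhumb line: Δψ = +1.2906, q = Δφ/Δψ = 0.8350, d_rh = R√(Δφ²+q²Δλ²) = 9999.3 km
Excess = 9999.3 − 9790.3 = 209.0 ≈ 209 km

209 km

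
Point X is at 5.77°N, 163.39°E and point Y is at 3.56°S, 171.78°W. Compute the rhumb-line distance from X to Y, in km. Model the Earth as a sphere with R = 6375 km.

2948 km

Rhumb course C = atan2(Δλ, Δψ) with Δψ = ln[tan(π/4+φ₂/2)/tan(π/4+φ₁/2)] = -0.1630, Δλ = +0.4334 → C = 110.62°
d = R·|Δφ| / |cos C| = 6375·0.16284 / 0.35214 = 2948 km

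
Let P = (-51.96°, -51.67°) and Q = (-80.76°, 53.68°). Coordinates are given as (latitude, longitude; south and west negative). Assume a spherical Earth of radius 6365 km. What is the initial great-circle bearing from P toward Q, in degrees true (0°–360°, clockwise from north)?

166.4°

N = sin Δλ·cos φ₂ = +0.1548;  D = cos φ₁ sin φ₂ − sin φ₁ cos φ₂ cos Δλ = -0.6417
initial course = atan2(N, D) = 166.43°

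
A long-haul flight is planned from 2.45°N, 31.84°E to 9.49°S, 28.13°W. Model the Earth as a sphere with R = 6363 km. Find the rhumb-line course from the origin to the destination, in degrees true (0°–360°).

258.7°

Δψ = ln[tan(π/4+φ₂/2)/tan(π/4+φ₁/2)] = -0.2092
Δλ = -1.0467 rad (taken the short way round)
course = atan2(Δλ, Δψ) = 258.70°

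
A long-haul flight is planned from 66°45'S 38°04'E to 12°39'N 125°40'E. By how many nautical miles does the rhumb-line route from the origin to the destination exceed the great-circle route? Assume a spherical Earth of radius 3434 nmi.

Great circle: cos σ = sin φ₁ sin φ₂ + cos φ₁ cos φ₂ cos Δλ,  σ = 1.7570 rad → d_gc = 6033.4 nmi
Rhumb line: Δψ = +1.8038, q = Δφ/Δψ = 0.7683, d_rh = R√(Δφ²+q²Δλ²) = 6238.3 nmi
Excess = 6238.3 − 6033.4 = 204.9 ≈ 205 nmi

205 nmi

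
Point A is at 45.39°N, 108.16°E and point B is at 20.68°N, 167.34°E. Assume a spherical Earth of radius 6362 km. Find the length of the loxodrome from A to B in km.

Rhumb course C = atan2(Δλ, Δψ) with Δψ = ln[tan(π/4+φ₂/2)/tan(π/4+φ₁/2)] = -0.5220, Δλ = +1.0329 → C = 116.81°
d = R·|Δφ| / |cos C| = 6362·0.43127 / 0.45105 = 6083 km

6083 km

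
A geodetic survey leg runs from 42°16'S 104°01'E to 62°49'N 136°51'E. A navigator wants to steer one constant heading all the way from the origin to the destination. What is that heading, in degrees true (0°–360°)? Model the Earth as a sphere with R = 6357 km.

Meridional parts: M(φ₁)=-0.8154, M(φ₂)=+1.4198 → ΔM = +2.2352;  Δλ = +0.5730 rad
tan C = Δλ / ΔM = +0.2564 → C = 14.38°

14.4°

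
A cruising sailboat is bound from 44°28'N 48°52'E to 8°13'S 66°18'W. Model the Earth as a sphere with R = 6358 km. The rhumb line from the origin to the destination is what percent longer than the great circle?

Great circle: σ = 1.9828 rad → d_gc = Rσ = 12606.9 km
Rhumb: Δφ = -0.9195, Δλ = -2.0100, Δψ = -1.0122, q = Δφ/Δψ = 0.9084 → d_rh = R√(Δφ²+q²Δλ²) = 12998.6 km
Excess = (12998.6 − 12606.9) / 12606.9 = 391.7 / 12606.9 = 3.11% ≈ 3.1%

3.1%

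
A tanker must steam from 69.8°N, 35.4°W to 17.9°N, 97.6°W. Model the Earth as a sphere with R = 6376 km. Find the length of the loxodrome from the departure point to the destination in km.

7294 km

Rhumb course C = atan2(Δλ, Δψ) with Δψ = ln[tan(π/4+φ₂/2)/tan(π/4+φ₁/2)] = -1.4076, Δλ = -1.0856 → C = 217.64°
d = R·|Δφ| / |cos C| = 6376·0.90583 / 0.79186 = 7294 km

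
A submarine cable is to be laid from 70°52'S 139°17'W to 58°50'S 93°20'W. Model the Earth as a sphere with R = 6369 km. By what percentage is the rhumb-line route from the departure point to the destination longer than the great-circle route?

2.2%

Great circle: σ = 0.3862 rad → d_gc = Rσ = 2459.9 km
Rhumb: Δφ = +0.2100, Δλ = +0.8020, Δψ = +0.5037, q = Δφ/Δψ = 0.4170 → d_rh = R√(Δφ²+q²Δλ²) = 2515.1 km
Excess = (2515.1 − 2459.9) / 2459.9 = 55.2 / 2459.9 = 2.24% ≈ 2.2%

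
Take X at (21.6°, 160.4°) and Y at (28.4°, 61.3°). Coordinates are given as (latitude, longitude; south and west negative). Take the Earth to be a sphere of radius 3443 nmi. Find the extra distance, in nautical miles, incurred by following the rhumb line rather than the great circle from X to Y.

157 nmi

Great circle: cos σ = sin φ₁ sin φ₂ + cos φ₁ cos φ₂ cos Δλ,  σ = 1.5250 rad → d_gc = 5250.7 nmi
Rhumb line: Δψ = +0.1311, q = Δφ/Δψ = 0.9055, d_rh = R√(Δφ²+q²Δλ²) = 5408.1 nmi
Excess = 5408.1 − 5250.7 = 157.4 ≈ 157 nmi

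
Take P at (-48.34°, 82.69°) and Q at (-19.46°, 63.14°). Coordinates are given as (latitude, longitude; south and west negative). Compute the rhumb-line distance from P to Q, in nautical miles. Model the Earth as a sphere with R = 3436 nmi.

Rhumb course C = atan2(Δλ, Δψ) with Δψ = ln[tan(π/4+φ₂/2)/tan(π/4+φ₁/2)] = +0.6200, Δλ = -0.3412 → C = 331.17°
d = R·|Δφ| / |cos C| = 3436·0.50405 / 0.87609 = 1977 nmi

1977 nmi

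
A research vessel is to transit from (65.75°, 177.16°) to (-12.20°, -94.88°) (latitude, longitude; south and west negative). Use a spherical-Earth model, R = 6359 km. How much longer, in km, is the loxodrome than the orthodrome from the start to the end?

372 km

Great circle: cos σ = sin φ₁ sin φ₂ + cos φ₁ cos φ₂ cos Δλ,  σ = 1.7501 rad → d_gc = 11129.2 km
Rhumb line: Δψ = -1.7524, q = Δφ/Δψ = 0.7763, d_rh = R√(Δφ²+q²Δλ²) = 11501.5 km
Excess = 11501.5 − 11129.2 = 372.3 ≈ 372 km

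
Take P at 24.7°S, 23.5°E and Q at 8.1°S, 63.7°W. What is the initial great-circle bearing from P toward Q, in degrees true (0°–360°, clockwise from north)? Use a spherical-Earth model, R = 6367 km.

N = sin Δλ·cos φ₂ = -0.9888;  D = cos φ₁ sin φ₂ − sin φ₁ cos φ₂ cos Δλ = -0.1078
initial course = atan2(N, D) = 263.78°

263.8°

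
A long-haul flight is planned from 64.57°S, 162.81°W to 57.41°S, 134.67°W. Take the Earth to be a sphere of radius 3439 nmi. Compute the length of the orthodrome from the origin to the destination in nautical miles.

914 nmi

Haversine: a = sin²(Δφ/2)+cos φ₁ cos φ₂ sin²(Δλ/2) = 0.01757;  σ = 2·atan2(√a,√(1−a))
σ = 15.233° → d = Rσ = 3439·0.26587 = 914 nmi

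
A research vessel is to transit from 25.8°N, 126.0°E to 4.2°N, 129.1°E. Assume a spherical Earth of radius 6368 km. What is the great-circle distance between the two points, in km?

2423 km

Haversine: a = sin²(Δφ/2)+cos φ₁ cos φ₂ sin²(Δλ/2) = 0.03577;  σ = 2·atan2(√a,√(1−a))
σ = 21.804° → d = Rσ = 6368·0.38054 = 2423 km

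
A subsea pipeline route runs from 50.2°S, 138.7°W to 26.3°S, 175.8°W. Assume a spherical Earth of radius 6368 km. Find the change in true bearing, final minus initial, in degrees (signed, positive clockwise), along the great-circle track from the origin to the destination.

+24.0°

At departure: θ₁ = atan2(sin Δλ cos φ₂, cos φ₁ sin φ₂ − sin φ₁ cos φ₂ cos Δλ) = 296.17°
At arrival: θ₂ = atan2(sin Δλ cos φ₁, −cos φ₂ sin φ₁ + sin φ₂ cos φ₁ cos Δλ) = 320.15°
Δθ = θ₂ − θ₁ = +24.0°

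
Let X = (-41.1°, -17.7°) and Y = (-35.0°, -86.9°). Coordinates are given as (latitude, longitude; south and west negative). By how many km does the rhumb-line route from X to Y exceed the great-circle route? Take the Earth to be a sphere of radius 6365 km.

153 km

Great circle: cos σ = sin φ₁ sin φ₂ + cos φ₁ cos φ₂ cos Δλ,  σ = 0.9320 rad → d_gc = 5932.0 km
Rhumb line: Δψ = +0.1353, q = Δφ/Δψ = 0.7866, d_rh = R√(Δφ²+q²Δλ²) = 6085.1 km
Excess = 6085.1 − 5932.0 = 153.1 ≈ 153 km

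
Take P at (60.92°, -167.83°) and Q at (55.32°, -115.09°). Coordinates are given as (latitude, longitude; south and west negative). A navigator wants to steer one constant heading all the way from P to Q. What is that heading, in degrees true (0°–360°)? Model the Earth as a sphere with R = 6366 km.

101.4°

Δψ = ln[tan(π/4+φ₂/2)/tan(π/4+φ₁/2)] = -0.1855
Δλ = +0.9205 rad (taken the short way round)
course = atan2(Δλ, Δψ) = 101.39°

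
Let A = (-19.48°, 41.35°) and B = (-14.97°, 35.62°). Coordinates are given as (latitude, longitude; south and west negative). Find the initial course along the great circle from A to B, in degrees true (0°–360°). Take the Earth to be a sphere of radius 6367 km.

N = sin Δλ·cos φ₂ = -0.0965;  D = cos φ₁ sin φ₂ − sin φ₁ cos φ₂ cos Δλ = +0.0770
initial course = atan2(N, D) = 308.61°

308.6°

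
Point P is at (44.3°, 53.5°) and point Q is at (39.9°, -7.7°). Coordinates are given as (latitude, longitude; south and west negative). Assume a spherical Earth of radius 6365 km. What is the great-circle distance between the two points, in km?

4950 km

Haversine: a = sin²(Δφ/2)+cos φ₁ cos φ₂ sin²(Δλ/2) = 0.14375;  σ = 2·atan2(√a,√(1−a))
σ = 44.561° → d = Rσ = 6365·0.77773 = 4950 km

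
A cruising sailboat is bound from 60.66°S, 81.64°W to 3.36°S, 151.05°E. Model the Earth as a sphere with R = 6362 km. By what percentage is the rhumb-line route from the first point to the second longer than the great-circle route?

10.1%

Great circle: σ = 1.8187 rad → d_gc = Rσ = 11570.7 km
Rhumb: Δφ = +1.0001, Δλ = -2.2220, Δψ = +1.2816, q = Δφ/Δψ = 0.7804 → d_rh = R√(Δφ²+q²Δλ²) = 12734.7 km
Excess = (12734.7 − 11570.7) / 11570.7 = 1164.0 / 11570.7 = 10.06% ≈ 10.1%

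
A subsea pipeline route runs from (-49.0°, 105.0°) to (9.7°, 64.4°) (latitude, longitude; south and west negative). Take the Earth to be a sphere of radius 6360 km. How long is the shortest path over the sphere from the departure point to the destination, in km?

7622 km

Haversine: a = sin²(Δφ/2)+cos φ₁ cos φ₂ sin²(Δλ/2) = 0.31808;  σ = 2·atan2(√a,√(1−a))
σ = 68.663° → d = Rσ = 6360·1.19840 = 7622 km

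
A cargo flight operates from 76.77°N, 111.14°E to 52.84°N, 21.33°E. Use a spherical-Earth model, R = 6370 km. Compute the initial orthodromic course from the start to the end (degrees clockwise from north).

286.6°

θ = atan2( sin Δλ·cos φ₂ ,  cos φ₁ sin φ₂ − sin φ₁ cos φ₂ cos Δλ )
  = atan2(-0.6040, +0.1804) = 286.63°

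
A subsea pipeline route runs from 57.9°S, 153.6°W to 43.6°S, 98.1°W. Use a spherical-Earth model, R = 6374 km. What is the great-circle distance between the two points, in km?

4079 km

cos σ = sin φ₁ sin φ₂ + cos φ₁ cos φ₂ cos Δλ
      = sin(-57.90°)sin(-43.60°) + cos(-57.90°)cos(-43.60°)cos(55.50°) = 0.8022
σ = 36.663° → d = Rσ = 6374·0.63989 = 4079 km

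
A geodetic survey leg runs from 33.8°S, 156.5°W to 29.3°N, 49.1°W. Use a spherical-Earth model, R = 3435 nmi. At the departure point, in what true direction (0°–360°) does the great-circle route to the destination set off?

72.5°

θ = atan2( sin Δλ·cos φ₂ ,  cos φ₁ sin φ₂ − sin φ₁ cos φ₂ cos Δλ )
  = atan2(+0.8322, +0.2616) = 72.55°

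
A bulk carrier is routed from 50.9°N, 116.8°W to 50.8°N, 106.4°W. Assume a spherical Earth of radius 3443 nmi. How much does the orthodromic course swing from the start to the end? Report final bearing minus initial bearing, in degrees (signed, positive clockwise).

+8.1°

Initial bearing θ₁ = atan2(sin Δλ cos φ₂, cos φ₁ sin φ₂ − sin φ₁ cos φ₂ cos Δλ) = 86.83°
Final bearing θ₂ = (initial bearing from the destination back to the start) + 180° = 94.91°
Δθ = θ₂ − θ₁ = +8.1°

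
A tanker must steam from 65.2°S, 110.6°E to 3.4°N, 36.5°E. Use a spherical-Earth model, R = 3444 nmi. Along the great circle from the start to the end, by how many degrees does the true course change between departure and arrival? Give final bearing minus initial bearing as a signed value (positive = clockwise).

Initial bearing θ₁ = atan2(sin Δλ cos φ₂, cos φ₁ sin φ₂ − sin φ₁ cos φ₂ cos Δλ) = 285.88°
Final bearing θ₂ = (initial bearing from the destination back to the start) + 180° = 336.16°
Δθ = θ₂ − θ₁ = +50.3°

+50.3°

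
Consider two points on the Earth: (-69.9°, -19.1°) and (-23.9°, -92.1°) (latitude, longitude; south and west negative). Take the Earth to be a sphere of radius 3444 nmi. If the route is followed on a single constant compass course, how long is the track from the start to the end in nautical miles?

3871 nmi

Δψ = ln[tan(π/4+φ₂/2)/tan(π/4+φ₁/2)] = +1.3005;  Δφ = +0.8029 rad,  Δλ = -1.2741 rad
q = Δφ/Δψ = 0.6173
d = R·√(Δφ² + q²Δλ²) = 3444·1.12392 = 3871 nmi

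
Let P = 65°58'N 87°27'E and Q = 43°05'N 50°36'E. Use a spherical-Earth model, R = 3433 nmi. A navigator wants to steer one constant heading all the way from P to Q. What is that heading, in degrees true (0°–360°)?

Δψ = ln[tan(π/4+φ₂/2)/tan(π/4+φ₁/2)] = -0.7123
Δλ = -0.6432 rad (taken the short way round)
course = atan2(Δλ, Δψ) = 222.08°

222.1°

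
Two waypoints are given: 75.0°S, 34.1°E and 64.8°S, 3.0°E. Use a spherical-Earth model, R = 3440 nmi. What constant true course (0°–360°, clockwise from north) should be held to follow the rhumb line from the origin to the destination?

Meridional parts: M(φ₁)=-2.0276, M(φ₂)=-1.4982 → ΔM = +0.5294;  Δλ = -0.5428 rad
tan C = Δλ / ΔM = -1.0254 → C = 314.28°

314.3°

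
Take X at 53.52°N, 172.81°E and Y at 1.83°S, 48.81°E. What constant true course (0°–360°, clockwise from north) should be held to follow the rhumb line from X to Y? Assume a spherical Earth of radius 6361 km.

Δψ = ln[tan(π/4+φ₂/2)/tan(π/4+φ₁/2)] = -1.1420
Δλ = -2.1642 rad (taken the short way round)
course = atan2(Δλ, Δψ) = 242.18°

242.2°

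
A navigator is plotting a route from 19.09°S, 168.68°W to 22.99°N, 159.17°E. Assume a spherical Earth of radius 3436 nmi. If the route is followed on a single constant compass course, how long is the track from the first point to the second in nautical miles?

3149 nmi

Rhumb course C = atan2(Δλ, Δψ) with Δψ = ln[tan(π/4+φ₂/2)/tan(π/4+φ₁/2)] = +0.7520, Δλ = -0.5611 → C = 323.27°
d = R·|Δφ| / |cos C| = 3436·0.73443 / 0.80147 = 3149 nmi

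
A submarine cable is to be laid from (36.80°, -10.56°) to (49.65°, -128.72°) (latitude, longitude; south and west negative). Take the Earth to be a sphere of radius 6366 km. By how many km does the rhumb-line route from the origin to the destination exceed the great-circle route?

Great circle: cos σ = sin φ₁ sin φ₂ + cos φ₁ cos φ₂ cos Δλ,  σ = 1.3573 rad → d_gc = 8640.8 km
Rhumb line: Δψ = +0.3096, q = Δφ/Δψ = 0.7244, d_rh = R√(Δφ²+q²Δλ²) = 9617.1 km
Excess = 9617.1 − 8640.8 = 976.3 ≈ 976 km

976 km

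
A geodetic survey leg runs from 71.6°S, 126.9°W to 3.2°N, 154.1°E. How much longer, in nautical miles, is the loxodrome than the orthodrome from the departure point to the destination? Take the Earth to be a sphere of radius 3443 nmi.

194 nmi

Great circle: cos σ = sin φ₁ sin φ₂ + cos φ₁ cos φ₂ cos Δλ,  σ = 1.5636 rad → d_gc = 5383.6 nmi
Rhumb line: Δψ = +1.8763, q = Δφ/Δψ = 0.6958, d_rh = R√(Δφ²+q²Δλ²) = 5578.0 nmi
Excess = 5578.0 − 5383.6 = 194.4 ≈ 194 nmi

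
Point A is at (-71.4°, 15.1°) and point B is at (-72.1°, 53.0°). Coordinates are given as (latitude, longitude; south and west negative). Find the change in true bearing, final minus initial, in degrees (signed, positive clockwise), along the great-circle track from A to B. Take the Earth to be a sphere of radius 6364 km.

-36.1°

Initial bearing θ₁ = atan2(sin Δλ cos φ₂, cos φ₁ sin φ₂ − sin φ₁ cos φ₂ cos Δλ) = 111.31°
Final bearing θ₂ = (initial bearing from the destination back to the start) + 180° = 75.19°
Δθ = θ₂ − θ₁ = -36.1°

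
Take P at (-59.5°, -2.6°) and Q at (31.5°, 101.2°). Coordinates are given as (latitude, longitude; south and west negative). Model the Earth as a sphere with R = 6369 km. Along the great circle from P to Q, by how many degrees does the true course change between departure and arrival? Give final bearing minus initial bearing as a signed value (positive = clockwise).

At departure: θ₁ = atan2(sin Δλ cos φ₂, cos φ₁ sin φ₂ − sin φ₁ cos φ₂ cos Δλ) = 83.80°
At arrival: θ₂ = atan2(sin Δλ cos φ₁, −cos φ₂ sin φ₁ + sin φ₂ cos φ₁ cos Δλ) = 36.28°
Δθ = θ₂ − θ₁ = -47.5°

-47.5°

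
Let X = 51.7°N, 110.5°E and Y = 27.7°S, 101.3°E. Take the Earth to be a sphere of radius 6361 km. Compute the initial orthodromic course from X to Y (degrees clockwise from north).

188.3°

θ = atan2( sin Δλ·cos φ₂ ,  cos φ₁ sin φ₂ − sin φ₁ cos φ₂ cos Δλ )
  = atan2(-0.1416, -0.9740) = 188.27°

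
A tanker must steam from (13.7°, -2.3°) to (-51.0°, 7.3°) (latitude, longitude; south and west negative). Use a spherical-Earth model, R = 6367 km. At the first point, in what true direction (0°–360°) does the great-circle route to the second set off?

θ = atan2( sin Δλ·cos φ₂ ,  cos φ₁ sin φ₂ − sin φ₁ cos φ₂ cos Δλ )
  = atan2(+0.1050, -0.9020) = 173.36°

173.4°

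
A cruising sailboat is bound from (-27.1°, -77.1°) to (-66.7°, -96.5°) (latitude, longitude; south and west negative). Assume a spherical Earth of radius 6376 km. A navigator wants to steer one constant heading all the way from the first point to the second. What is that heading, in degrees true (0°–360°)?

197.3°

Meridional parts: M(φ₁)=-0.4917, M(φ₂)=-1.5790 → ΔM = -1.0873;  Δλ = -0.3386 rad
tan C = Δλ / ΔM = +0.3114 → C = 197.30°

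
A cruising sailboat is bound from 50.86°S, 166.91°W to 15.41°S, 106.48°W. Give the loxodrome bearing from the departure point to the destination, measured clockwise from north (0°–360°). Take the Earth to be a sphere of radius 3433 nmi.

Meridional parts: M(φ₁)=-1.0342, M(φ₂)=-0.2723 → ΔM = +0.7620;  Δλ = +1.0547 rad
tan C = Δλ / ΔM = +1.3841 → C = 54.15°

54.2°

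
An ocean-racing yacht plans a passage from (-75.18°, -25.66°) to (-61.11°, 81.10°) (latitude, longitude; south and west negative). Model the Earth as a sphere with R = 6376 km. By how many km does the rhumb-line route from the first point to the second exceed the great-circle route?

Great circle: cos σ = sin φ₁ sin φ₂ + cos φ₁ cos φ₂ cos Δλ,  σ = 0.6253 rad → d_gc = 3986.9 km
Rhumb line: Δψ = +0.6834, q = Δφ/Δψ = 0.3593, d_rh = R√(Δφ²+q²Δλ²) = 4547.0 km
Excess = 4547.0 − 3986.9 = 560.1 ≈ 560 km

560 km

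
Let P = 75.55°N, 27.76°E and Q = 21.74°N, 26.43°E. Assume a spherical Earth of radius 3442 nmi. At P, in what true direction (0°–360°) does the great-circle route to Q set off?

θ = atan2( sin Δλ·cos φ₂ ,  cos φ₁ sin φ₂ − sin φ₁ cos φ₂ cos Δλ )
  = atan2(-0.0216, -0.8068) = 181.53°

181.5°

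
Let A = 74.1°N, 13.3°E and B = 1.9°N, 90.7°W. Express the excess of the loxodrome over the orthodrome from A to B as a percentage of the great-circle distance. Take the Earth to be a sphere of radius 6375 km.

7.6%

Great circle: σ = 1.6052 rad → d_gc = Rσ = 10232.9 km
Rhumb: Δφ = -1.2601, Δλ = -1.8151, Δψ = -1.9354, q = Δφ/Δψ = 0.6511 → d_rh = R√(Δφ²+q²Δλ²) = 11013.4 km
Excess = (11013.4 − 10232.9) / 10232.9 = 780.5 / 10232.9 = 7.63% ≈ 7.6%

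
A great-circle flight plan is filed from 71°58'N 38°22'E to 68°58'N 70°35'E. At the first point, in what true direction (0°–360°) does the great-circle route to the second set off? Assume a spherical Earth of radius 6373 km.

89.9°

N = sin Δλ·cos φ₂ = +0.1913;  D = cos φ₁ sin φ₂ − sin φ₁ cos φ₂ cos Δλ = +0.0002
initial course = atan2(N, D) = 89.94°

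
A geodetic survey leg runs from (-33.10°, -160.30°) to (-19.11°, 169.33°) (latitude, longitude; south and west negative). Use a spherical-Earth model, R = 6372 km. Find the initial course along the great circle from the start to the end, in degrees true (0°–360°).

289.7°

θ = atan2( sin Δλ·cos φ₂ ,  cos φ₁ sin φ₂ − sin φ₁ cos φ₂ cos Δλ )
  = atan2(-0.4777, +0.1709) = 289.69°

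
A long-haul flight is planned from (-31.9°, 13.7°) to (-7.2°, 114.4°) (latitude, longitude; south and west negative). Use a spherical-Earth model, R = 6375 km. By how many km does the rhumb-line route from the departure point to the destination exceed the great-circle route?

221 km

Great circle: cos σ = sin φ₁ sin φ₂ + cos φ₁ cos φ₂ cos Δλ,  σ = 1.6611 rad → d_gc = 10589.3 km
Rhumb line: Δψ = +0.4620, q = Δφ/Δψ = 0.9331, d_rh = R√(Δφ²+q²Δλ²) = 10810.5 km
Excess = 10810.5 − 10589.3 = 221.2 ≈ 221 km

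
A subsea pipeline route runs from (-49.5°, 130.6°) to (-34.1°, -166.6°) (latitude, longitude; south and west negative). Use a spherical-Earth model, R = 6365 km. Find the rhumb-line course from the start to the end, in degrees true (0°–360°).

71.7°

Δψ = ln[tan(π/4+φ₂/2)/tan(π/4+φ₁/2)] = +0.3634
Δλ = +1.0961 rad (taken the short way round)
course = atan2(Δλ, Δψ) = 71.66°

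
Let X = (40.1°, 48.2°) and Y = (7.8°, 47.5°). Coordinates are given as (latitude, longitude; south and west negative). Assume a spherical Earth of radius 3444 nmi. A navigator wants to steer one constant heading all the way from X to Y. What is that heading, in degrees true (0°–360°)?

181.1°

Δψ = ln[tan(π/4+φ₂/2)/tan(π/4+φ₁/2)] = -0.6286
Δλ = -0.0122 rad (taken the short way round)
course = atan2(Δλ, Δψ) = 181.11°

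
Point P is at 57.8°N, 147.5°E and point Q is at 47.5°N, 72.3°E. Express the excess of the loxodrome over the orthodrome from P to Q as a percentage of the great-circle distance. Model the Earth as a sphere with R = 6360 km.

5.0%

Great circle: σ = 0.7730 rad → d_gc = Rσ = 4916.1 km
Rhumb: Δφ = -0.1798, Δλ = -1.3125, Δψ = -0.2981, q = Δφ/Δψ = 0.6030 → d_rh = R√(Δφ²+q²Δλ²) = 5162.0 km
Excess = (5162.0 − 4916.1) / 4916.1 = 245.9 / 4916.1 = 5.00% ≈ 5.0%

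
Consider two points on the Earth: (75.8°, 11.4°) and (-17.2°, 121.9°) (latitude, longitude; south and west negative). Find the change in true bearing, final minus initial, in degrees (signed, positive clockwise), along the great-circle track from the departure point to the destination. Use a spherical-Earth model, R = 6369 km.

+91.4°

At departure: θ₁ = atan2(sin Δλ cos φ₂, cos φ₁ sin φ₂ − sin φ₁ cos φ₂ cos Δλ) = 74.28°
At arrival: θ₂ = atan2(sin Δλ cos φ₁, −cos φ₂ sin φ₁ + sin φ₂ cos φ₁ cos Δλ) = 165.69°
Δθ = θ₂ − θ₁ = +91.4°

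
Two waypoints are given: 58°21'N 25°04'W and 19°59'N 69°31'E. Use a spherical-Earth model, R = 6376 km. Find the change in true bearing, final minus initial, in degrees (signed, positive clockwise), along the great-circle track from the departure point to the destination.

+71.8°

At departure: θ₁ = atan2(sin Δλ cos φ₂, cos φ₁ sin φ₂ − sin φ₁ cos φ₂ cos Δλ) = 75.44°
At arrival: θ₂ = atan2(sin Δλ cos φ₁, −cos φ₂ sin φ₁ + sin φ₂ cos φ₁ cos Δλ) = 147.29°
Δθ = θ₂ − θ₁ = +71.8°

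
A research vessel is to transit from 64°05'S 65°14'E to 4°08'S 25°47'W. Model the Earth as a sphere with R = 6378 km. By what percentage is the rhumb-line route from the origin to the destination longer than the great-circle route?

4.7%

Great circle: σ = 1.5137 rad → d_gc = Rσ = 9654.2 km
Rhumb: Δφ = +1.0463, Δλ = -1.5885, Δψ = +1.3970, q = Δφ/Δψ = 0.7490 → d_rh = R√(Δφ²+q²Δλ²) = 10105.3 km
Excess = (10105.3 − 9654.2) / 9654.2 = 451.1 / 9654.2 = 4.67% ≈ 4.7%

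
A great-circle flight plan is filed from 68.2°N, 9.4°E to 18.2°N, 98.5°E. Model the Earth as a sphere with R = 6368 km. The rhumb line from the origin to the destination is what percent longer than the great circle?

Great circle: σ = 1.2708 rad → d_gc = Rσ = 8092.3 km
Rhumb: Δφ = -0.8727, Δλ = +1.5551, Δψ = -1.3242, q = Δφ/Δψ = 0.6590 → d_rh = R√(Δφ²+q²Δλ²) = 8571.7 km
Excess = (8571.7 − 8092.3) / 8092.3 = 479.4 / 8092.3 = 5.92% ≈ 5.9%

5.9%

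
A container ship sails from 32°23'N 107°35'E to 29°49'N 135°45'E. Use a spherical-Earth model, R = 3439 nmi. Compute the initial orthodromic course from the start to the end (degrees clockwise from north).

88.6°

θ = atan2( sin Δλ·cos φ₂ ,  cos φ₁ sin φ₂ − sin φ₁ cos φ₂ cos Δλ )
  = atan2(+0.4095, +0.0102) = 88.57°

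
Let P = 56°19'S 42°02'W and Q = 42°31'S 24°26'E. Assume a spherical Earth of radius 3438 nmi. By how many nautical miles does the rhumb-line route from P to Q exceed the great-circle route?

92 nmi

Great circle: cos σ = sin φ₁ sin φ₂ + cos φ₁ cos φ₂ cos Δλ,  σ = 0.7589 rad → d_gc = 2609.2 nmi
Rhumb line: Δψ = +0.3736, q = Δφ/Δψ = 0.6446, d_rh = R√(Δφ²+q²Δλ²) = 2701.1 nmi
Excess = 2701.1 − 2609.2 = 91.9 ≈ 92 nmi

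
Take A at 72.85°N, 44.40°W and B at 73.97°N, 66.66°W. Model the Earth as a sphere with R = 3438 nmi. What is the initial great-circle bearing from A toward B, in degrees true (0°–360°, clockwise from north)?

θ = atan2( sin Δλ·cos φ₂ ,  cos φ₁ sin φ₂ − sin φ₁ cos φ₂ cos Δλ )
  = atan2(-0.1046, +0.0392) = 290.55°

290.5°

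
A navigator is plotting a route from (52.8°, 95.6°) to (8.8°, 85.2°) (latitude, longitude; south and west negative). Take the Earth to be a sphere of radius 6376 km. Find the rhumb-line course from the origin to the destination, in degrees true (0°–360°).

191.0°

Δψ = ln[tan(π/4+φ₂/2)/tan(π/4+φ₁/2)] = -0.9349
Δλ = -0.1815 rad (taken the short way round)
course = atan2(Δλ, Δψ) = 190.99°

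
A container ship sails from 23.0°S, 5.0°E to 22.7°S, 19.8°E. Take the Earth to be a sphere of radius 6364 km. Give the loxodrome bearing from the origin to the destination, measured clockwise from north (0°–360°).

Δψ = ln[tan(π/4+φ₂/2)/tan(π/4+φ₁/2)] = +0.0057
Δλ = +0.2583 rad (taken the short way round)
course = atan2(Δλ, Δψ) = 88.74°

88.7°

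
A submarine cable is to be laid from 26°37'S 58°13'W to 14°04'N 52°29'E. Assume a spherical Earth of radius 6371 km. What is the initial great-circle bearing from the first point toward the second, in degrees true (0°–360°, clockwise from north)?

θ = atan2( sin Δλ·cos φ₂ ,  cos φ₁ sin φ₂ − sin φ₁ cos φ₂ cos Δλ )
  = atan2(+0.9074, +0.0637) = 85.99°

86.0°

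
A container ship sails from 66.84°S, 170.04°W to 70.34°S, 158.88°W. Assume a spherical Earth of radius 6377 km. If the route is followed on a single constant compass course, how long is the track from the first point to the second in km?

597 km

Δψ = ln[tan(π/4+φ₂/2)/tan(π/4+φ₁/2)] = -0.1677;  Δφ = -0.0611 rad,  Δλ = +0.1948 rad
q = Δφ/Δψ = 0.3642
d = R·√(Δφ² + q²Δλ²) = 6377·0.09362 = 597 km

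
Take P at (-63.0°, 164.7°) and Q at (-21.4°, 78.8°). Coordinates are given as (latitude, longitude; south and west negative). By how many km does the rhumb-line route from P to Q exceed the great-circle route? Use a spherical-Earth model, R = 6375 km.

400 km

Great circle: cos σ = sin φ₁ sin φ₂ + cos φ₁ cos φ₂ cos Δλ,  σ = 1.2075 rad → d_gc = 7698.0 km
Rhumb line: Δψ = +1.0443, q = Δφ/Δψ = 0.6953, d_rh = R√(Δφ²+q²Δλ²) = 8098.2 km
Excess = 8098.2 − 7698.0 = 400.2 ≈ 400 km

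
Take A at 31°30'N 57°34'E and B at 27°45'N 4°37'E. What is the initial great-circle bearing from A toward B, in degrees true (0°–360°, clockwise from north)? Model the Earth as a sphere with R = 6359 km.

N = sin Δλ·cos φ₂ = -0.7063;  D = cos φ₁ sin φ₂ − sin φ₁ cos φ₂ cos Δλ = +0.1184
initial course = atan2(N, D) = 279.52°

279.5°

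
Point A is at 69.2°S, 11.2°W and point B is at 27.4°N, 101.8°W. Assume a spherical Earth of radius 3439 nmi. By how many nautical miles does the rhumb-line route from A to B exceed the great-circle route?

204 nmi

Great circle: cos σ = sin φ₁ sin φ₂ + cos φ₁ cos φ₂ cos Δλ,  σ = 2.0192 rad → d_gc = 6944.0 nmi
Rhumb line: Δψ = +2.1929, q = Δφ/Δψ = 0.7688, d_rh = R√(Δφ²+q²Δλ²) = 7148.3 nmi
Excess = 7148.3 − 6944.0 = 204.3 ≈ 204 nmi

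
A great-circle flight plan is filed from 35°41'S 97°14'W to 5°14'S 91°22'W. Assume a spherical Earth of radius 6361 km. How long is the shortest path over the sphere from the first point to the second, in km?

Haversine: a = sin²(Δφ/2)+cos φ₁ cos φ₂ sin²(Δλ/2) = 0.07108;  σ = 2·atan2(√a,√(1−a))
σ = 30.926° → d = Rσ = 6361·0.53975 = 3433 km

3433 km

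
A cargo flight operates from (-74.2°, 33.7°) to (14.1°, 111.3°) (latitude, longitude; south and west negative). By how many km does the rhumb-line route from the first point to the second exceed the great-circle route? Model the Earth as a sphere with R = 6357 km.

350 km

Great circle: cos σ = sin φ₁ sin φ₂ + cos φ₁ cos φ₂ cos Δλ,  σ = 1.7494 rad → d_gc = 11121.2 km
Rhumb line: Δψ = +2.2236, q = Δφ/Δψ = 0.6931, d_rh = R√(Δφ²+q²Δλ²) = 11471.2 km
Excess = 11471.2 − 11121.2 = 350.0 ≈ 350 km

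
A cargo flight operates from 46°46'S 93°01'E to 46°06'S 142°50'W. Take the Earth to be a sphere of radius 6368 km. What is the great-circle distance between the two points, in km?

Haversine: a = sin²(Δφ/2)+cos φ₁ cos φ₂ sin²(Δλ/2) = 0.37083;  σ = 2·atan2(√a,√(1−a))
σ = 75.028° → d = Rσ = 6368·1.30948 = 8339 km

8339 km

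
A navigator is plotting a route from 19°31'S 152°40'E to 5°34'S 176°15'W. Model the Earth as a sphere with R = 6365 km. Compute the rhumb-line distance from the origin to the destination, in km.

3702 km

Rhumb course C = atan2(Δλ, Δψ) with Δψ = ln[tan(π/4+φ₂/2)/tan(π/4+φ₁/2)] = +0.2501, Δλ = +0.5425 → C = 65.25°
d = R·|Δφ| / |cos C| = 6365·0.24347 / 0.41867 = 3702 km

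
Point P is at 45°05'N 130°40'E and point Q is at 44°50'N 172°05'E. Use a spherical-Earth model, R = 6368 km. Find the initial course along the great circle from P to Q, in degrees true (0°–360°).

N = sin Δλ·cos φ₂ = +0.4691;  D = cos φ₁ sin φ₂ − sin φ₁ cos φ₂ cos Δλ = +0.1212
initial course = atan2(N, D) = 75.51°

75.5°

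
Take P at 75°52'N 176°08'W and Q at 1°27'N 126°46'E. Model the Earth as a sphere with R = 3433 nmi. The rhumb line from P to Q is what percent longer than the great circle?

2.1%

Great circle: σ = 1.4130 rad → d_gc = Rσ = 4850.9 nmi
Rhumb: Δφ = -1.2988, Δλ = -0.9966, Δψ = -2.0624, q = Δφ/Δψ = 0.6297 → d_rh = R√(Δφ²+q²Δλ²) = 4952.1 nmi
Excess = (4952.1 − 4850.9) / 4850.9 = 101.2 / 4850.9 = 2.09% ≈ 2.1%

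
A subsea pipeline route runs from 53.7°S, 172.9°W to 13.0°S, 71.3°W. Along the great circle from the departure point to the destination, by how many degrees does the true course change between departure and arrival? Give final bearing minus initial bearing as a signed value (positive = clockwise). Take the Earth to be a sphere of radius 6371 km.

Initial bearing θ₁ = atan2(sin Δλ cos φ₂, cos φ₁ sin φ₂ − sin φ₁ cos φ₂ cos Δλ) = 106.96°
Final bearing θ₂ = (initial bearing from the destination back to the start) + 180° = 35.53°
Δθ = θ₂ − θ₁ = -71.4°

-71.4°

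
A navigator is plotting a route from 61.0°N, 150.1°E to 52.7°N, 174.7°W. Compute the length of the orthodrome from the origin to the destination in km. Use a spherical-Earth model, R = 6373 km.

Haversine: a = sin²(Δφ/2)+cos φ₁ cos φ₂ sin²(Δλ/2) = 0.03210;  σ = 2·atan2(√a,√(1−a))
σ = 20.641° → d = Rσ = 6373·0.36026 = 2296 km

2296 km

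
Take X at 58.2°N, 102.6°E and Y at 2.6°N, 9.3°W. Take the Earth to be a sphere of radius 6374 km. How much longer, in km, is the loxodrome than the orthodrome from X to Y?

Great circle: cos σ = sin φ₁ sin φ₂ + cos φ₁ cos φ₂ cos Δλ,  σ = 1.7293 rad → d_gc = 11022.2 km
Rhumb line: Δψ = -1.2104, q = Δφ/Δψ = 0.8017, d_rh = R√(Δφ²+q²Δλ²) = 11741.8 km
Excess = 11741.8 − 11022.2 = 719.6 ≈ 720 km

720 km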